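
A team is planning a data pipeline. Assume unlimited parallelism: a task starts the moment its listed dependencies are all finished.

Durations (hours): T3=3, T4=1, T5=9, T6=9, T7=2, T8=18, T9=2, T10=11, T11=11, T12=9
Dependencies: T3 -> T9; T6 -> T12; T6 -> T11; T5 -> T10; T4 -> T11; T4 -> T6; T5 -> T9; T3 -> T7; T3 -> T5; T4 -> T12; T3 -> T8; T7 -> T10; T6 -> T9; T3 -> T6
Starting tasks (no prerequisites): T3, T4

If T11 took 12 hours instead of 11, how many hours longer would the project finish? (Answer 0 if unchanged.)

Actual critical path: T3→T6→T11 = 3+9+11 = 23 ⇒ 23 hours.
T11 is on the critical path; changing it to 12 makes that path 24 hours.
No other chain overtakes it, so the finish is 24 hours.
Change in finish: 24 − 23 = +1 hours.

1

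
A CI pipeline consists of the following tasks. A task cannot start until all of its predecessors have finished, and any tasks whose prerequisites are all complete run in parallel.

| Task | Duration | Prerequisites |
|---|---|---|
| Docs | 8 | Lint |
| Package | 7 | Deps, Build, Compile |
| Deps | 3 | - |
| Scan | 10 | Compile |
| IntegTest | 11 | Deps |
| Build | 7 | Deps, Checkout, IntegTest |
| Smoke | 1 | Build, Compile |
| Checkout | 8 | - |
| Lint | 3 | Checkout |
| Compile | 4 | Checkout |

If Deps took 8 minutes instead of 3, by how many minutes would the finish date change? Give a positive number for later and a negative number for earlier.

Actual critical path: Deps→IntegTest→Build→Package = 3+11+7+7 = 28 ⇒ 28 minutes.
Since Deps is critical, the +5 change carries straight to that chain (now 33 minutes).
No other chain overtakes it, so the finish is 33 minutes.
Change in finish: 33 − 28 = +5 minutes.

5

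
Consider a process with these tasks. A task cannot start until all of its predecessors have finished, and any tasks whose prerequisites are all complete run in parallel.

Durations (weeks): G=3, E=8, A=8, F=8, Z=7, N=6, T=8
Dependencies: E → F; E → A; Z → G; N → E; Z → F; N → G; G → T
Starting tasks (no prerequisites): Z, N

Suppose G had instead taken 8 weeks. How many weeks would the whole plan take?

Baseline: N→E→A = 6+8+8 = 22 → 22 weeks.
G has 4 weeks of float (longest path through it is 18).
The binding chain switches to Z→G→T = 7+8+8 = 23; finish 23 weeks.

23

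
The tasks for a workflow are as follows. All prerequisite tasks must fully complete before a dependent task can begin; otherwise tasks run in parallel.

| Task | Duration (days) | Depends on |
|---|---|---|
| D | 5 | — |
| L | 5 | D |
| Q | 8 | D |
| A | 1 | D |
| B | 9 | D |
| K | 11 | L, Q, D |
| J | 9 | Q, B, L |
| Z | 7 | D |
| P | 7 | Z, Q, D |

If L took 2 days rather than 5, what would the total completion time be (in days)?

As given, the longest chain is D→Q→K = 5+8+11 = 24, so the finish is 24 days.
L is off the critical path — its longest chain is 21 days, giving 3 of slack.
No other chain overtakes it, so the finish is 24 days.

24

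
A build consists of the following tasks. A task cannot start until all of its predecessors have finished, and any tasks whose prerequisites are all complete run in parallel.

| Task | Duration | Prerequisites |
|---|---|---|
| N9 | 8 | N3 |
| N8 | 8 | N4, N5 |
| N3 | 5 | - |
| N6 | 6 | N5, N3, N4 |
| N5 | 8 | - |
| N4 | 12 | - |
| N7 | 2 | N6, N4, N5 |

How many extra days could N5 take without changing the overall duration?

The longest chain is N4→N6→N7 = 12+6+2 = 20; overall finish 20 days.
Longest path through N5: 16 days (earliest finish 8, latest finish 12).
So N5 can slip 12 − 8 = 4 days.

4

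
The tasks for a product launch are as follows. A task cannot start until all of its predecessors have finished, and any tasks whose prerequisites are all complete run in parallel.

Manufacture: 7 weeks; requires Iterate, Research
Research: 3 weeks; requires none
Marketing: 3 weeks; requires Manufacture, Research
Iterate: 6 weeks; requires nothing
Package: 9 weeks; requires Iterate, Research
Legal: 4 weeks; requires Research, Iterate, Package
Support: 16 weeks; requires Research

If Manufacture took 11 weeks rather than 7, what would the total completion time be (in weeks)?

20

Actual critical path: Research→Support = 3+16 = 19 ⇒ 19 weeks.
Manufacture has 3 weeks of float (longest path through it is 16).
The binding chain switches to Iterate→Manufacture→Marketing = 6+11+3 = 20; finish 20 weeks.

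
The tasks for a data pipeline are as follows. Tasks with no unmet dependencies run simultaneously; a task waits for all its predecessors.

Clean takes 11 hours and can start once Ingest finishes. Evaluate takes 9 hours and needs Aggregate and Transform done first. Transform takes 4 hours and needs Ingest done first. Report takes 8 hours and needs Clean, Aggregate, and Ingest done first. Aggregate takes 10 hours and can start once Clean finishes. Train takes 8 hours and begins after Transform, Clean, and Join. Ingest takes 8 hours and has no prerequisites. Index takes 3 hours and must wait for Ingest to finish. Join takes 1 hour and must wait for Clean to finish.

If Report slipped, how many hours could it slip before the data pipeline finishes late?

1

Critical path: Ingest→Clean→Aggregate→Evaluate = 8+11+10+9 = 38, so the finish is 38 hours.
Longest path through Report: 37 hours (earliest finish 37, latest finish 38).
Float = 38 − 37 = 1.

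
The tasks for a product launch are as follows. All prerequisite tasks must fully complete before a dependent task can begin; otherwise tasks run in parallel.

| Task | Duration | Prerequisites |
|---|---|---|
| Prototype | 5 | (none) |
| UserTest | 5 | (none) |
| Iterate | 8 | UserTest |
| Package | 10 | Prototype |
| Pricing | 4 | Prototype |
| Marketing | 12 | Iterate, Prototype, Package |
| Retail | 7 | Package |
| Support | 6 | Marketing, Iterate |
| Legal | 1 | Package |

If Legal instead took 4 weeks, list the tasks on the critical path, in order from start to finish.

Prototype, Package, Marketing, Support

Baseline: Prototype→Package→Marketing→Support = 5+10+12+6 = 33 → 33 weeks.
The longest path through Legal is only 16 weeks, so Legal has float 17.
The critical path is still Prototype→Package→Marketing→Support; finish is now 33 weeks.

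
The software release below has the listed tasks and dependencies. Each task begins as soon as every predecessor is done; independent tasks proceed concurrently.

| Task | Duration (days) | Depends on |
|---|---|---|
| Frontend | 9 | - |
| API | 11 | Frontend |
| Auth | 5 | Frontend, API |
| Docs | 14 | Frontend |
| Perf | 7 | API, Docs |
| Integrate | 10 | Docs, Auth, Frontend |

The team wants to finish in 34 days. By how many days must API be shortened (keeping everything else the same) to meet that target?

1

Current finish: 35 days; target: 34.
API is on every critical path, so each day cut from API cuts the finish by one (this holds down to a finish of 33).
Need 35 − 34 = 1 day off API → API becomes 10 days, finish becomes 34.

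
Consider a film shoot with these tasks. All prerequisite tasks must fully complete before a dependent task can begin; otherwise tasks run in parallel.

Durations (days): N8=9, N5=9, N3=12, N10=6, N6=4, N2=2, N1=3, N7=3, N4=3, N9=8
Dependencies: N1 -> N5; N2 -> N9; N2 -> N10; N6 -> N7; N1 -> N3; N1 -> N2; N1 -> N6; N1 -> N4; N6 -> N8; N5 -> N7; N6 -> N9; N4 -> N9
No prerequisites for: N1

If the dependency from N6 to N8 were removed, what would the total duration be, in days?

15

Before: longest chain N1→N6→N8 = 3+4+9 = 16, finish 16.
Without N6→N8, N8's earliest start moves from 7 to 0.
The longest chain is now N1→N3 = 3+12 = 15, so the schedule takes 15 days.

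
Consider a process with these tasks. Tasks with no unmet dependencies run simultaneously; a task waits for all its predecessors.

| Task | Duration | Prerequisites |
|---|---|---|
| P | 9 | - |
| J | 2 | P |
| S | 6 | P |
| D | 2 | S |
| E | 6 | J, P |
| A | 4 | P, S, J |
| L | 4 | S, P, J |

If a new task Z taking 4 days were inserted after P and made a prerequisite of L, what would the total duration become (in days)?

Originally the project takes 19 days.
With Z inserted, L now waits for max(S, P, J, Z).
New critical path: P→S→A = 9+6+4 = 19 ⇒ 19 days.

19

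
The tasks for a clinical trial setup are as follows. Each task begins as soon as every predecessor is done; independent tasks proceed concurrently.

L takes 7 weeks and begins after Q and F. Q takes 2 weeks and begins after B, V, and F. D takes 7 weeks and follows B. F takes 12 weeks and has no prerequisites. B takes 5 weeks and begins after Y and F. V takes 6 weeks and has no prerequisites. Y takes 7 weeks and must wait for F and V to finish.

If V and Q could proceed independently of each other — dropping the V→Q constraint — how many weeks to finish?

With the dependency in place, F→Y→B→Q→L = 12+7+5+2+7 = 33 sets the finish at 33 weeks.
Dropping V→Q doesn't change Q's earliest start (24); another predecessor still binds.
New critical path: F→Y→B→Q→L = 12+7+5+2+7 = 33 ⇒ 33 weeks.

33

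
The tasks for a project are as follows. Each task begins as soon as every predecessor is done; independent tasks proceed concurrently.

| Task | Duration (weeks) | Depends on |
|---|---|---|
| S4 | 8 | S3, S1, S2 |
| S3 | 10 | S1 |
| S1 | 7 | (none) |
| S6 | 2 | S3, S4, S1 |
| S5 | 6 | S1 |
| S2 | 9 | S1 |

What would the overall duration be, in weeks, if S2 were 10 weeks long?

27

Critical path before the change: S1→S3→S4→S6 = 7+10+8+2 = 27 giving 27 weeks.
S2 is off the critical path — its longest chain is 26 weeks, giving 1 of slack.
Now S1→S2→S4→S6 = 7+10+8+2 = 27 is longest, so the finish becomes 27 weeks.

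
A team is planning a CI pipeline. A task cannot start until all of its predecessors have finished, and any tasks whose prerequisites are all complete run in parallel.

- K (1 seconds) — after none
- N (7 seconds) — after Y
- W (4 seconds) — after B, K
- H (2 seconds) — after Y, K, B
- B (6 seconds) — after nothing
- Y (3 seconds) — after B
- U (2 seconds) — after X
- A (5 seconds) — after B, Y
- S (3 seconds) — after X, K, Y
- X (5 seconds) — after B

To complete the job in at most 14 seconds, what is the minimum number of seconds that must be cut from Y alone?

2

Current finish: 16 seconds; target: 14.
Y is on every critical path, so each second cut from Y cuts the finish by one (this holds down to a finish of 14).
Need 16 − 14 = 2 seconds off Y → Y becomes 1 second, finish becomes 14.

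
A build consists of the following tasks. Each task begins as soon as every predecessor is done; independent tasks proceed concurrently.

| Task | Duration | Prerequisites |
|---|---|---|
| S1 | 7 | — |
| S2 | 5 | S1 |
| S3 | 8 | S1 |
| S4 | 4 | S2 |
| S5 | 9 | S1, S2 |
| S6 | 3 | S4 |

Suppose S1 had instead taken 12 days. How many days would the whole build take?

Baseline: S1→S2→S5 = 7+5+9 = 21 → 21 days.
S1 lies on that path, so at 12 days the path becomes 26 days.
No other chain overtakes it, so the finish is 26 days.

26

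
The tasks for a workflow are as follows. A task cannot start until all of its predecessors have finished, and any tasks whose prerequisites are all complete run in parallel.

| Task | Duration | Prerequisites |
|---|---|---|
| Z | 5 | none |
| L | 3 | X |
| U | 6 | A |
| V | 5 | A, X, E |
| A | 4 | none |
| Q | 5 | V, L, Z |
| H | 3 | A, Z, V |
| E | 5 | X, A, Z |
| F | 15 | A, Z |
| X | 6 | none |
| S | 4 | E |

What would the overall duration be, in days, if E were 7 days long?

Actual critical path: X→E→V→Q = 6+5+5+5 = 21 ⇒ 21 days.
E lies on that path, so at 7 days the path becomes 23 days.
No other chain overtakes it, so the finish is 23 days.

23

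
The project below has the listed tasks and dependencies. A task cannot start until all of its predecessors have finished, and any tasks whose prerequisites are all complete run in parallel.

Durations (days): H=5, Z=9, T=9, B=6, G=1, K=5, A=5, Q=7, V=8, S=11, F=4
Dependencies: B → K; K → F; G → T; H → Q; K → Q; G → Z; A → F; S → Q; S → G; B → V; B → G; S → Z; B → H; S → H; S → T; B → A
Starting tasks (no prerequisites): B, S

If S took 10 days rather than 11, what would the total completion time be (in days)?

22

Baseline: S→H→Q = 11+5+7 = 23 → 23 days.
Since S is critical, the -1 change carries straight to that chain (now 22 days).
That remains the longest chain; total 22 days.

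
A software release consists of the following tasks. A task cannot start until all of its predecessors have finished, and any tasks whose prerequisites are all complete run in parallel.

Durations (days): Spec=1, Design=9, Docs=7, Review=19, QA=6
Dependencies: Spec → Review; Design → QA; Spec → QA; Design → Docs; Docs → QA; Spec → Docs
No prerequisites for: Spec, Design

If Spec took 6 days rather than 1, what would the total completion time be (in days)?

Critical path before the change: Design→Docs→QA = 9+7+6 = 22 giving 22 days.
The longest path through Spec is only 20 days, so Spec has float 2.
The binding chain switches to Spec→Review = 6+19 = 25; finish 25 days.

25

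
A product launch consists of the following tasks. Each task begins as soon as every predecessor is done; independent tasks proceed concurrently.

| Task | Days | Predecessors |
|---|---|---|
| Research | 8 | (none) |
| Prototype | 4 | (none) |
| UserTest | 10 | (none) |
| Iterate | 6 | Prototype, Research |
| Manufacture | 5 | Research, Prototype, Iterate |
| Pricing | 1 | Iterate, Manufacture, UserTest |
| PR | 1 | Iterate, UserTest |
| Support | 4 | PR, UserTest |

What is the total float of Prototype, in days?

Critical path: Research→Iterate→Manufacture→Pricing = 8+6+5+1 = 20, so the finish is 20 days.
Longest path through Prototype: 16 days (earliest finish 4, latest finish 8).
Slack of Prototype = 4 − 0 = 4 days.

4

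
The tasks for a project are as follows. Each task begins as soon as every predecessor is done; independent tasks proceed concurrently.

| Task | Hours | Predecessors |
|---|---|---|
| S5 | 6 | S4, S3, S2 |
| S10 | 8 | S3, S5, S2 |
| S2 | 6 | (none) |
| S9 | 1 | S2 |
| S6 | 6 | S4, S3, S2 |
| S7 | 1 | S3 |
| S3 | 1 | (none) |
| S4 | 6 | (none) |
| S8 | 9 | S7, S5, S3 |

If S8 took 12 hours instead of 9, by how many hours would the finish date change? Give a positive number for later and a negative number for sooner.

Critical path before the change: S2→S5→S8 = 6+6+9 = 21 giving 21 hours.
S8 lies on that path, so at 12 hours the path becomes 24 hours.
That remains the longest chain; total 24 hours.
Change in finish: 24 − 21 = +3 hours.

3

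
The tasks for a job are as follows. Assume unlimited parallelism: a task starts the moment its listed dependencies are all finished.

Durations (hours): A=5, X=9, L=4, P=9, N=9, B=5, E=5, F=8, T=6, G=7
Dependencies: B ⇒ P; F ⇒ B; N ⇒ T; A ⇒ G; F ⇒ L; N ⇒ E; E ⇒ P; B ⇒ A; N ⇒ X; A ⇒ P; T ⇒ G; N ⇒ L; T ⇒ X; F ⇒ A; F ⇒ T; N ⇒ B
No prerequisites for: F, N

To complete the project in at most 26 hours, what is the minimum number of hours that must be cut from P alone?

2

Current finish: 28 hours; target: 26.
P is on every critical path, so each hour cut from P cuts the finish by one (this holds down to a finish of 26).
Need 28 − 26 = 2 hours off P → P becomes 7 hours, finish becomes 26.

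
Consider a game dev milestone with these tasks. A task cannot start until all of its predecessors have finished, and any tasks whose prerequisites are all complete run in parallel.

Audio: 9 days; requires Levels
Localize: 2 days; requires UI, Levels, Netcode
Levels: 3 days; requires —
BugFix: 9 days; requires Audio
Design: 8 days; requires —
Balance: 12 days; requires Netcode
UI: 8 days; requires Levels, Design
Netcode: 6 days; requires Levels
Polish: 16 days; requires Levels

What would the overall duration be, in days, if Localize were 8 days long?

24

As given, the longest chain is Levels→Audio→BugFix = 3+9+9 = 21, so the finish is 21 days.
The longest path through Localize is only 18 days, so Localize has float 3.
New critical path: Design→UI→Localize = 8+8+8 = 24 ⇒ 24 days.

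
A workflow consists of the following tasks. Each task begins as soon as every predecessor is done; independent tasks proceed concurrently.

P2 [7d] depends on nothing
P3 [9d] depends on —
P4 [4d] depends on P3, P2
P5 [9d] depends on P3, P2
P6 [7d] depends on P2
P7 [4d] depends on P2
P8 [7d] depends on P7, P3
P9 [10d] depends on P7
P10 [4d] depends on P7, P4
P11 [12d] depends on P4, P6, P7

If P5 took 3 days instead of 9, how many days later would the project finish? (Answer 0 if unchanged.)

The binding path is P2→P6→P11 = 7+7+12 = 26; finish at 26 days.
P5 is off the critical path — its longest chain is 18 days, giving 8 of slack.
That remains the longest chain; total 26 days.
Change in finish: 26 − 26 = +0 days.

0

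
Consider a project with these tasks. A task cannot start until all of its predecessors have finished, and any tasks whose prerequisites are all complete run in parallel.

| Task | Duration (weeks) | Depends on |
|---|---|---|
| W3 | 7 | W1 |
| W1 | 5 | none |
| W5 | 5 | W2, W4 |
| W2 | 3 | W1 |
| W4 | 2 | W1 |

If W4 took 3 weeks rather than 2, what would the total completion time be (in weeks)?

Critical path before the change: W1→W2→W5 = 5+3+5 = 13 giving 13 weeks.
W4 is off the critical path — its longest chain is 12 weeks, giving 1 of slack.
The critical path is still W1→W2→W5; finish is now 13 weeks.

13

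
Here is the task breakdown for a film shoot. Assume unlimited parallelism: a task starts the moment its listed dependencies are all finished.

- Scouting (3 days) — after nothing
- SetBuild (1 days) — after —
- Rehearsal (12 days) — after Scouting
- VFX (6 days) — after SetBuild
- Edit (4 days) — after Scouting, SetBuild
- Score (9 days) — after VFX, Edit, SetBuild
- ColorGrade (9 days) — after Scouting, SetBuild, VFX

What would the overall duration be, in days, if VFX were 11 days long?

21

Critical path before the change: SetBuild→VFX→Score = 1+6+9 = 16 giving 16 days.
VFX is on the critical path; changing it to 11 makes that path 21 days.
The critical path is still SetBuild→VFX→Score; finish is now 21 days.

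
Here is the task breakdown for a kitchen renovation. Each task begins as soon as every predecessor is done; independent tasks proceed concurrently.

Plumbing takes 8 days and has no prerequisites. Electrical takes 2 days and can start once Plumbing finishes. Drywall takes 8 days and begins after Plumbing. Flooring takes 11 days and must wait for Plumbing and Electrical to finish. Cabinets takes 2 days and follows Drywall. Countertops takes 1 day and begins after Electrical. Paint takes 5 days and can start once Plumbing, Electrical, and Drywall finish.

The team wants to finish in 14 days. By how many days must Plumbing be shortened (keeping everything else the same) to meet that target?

Current finish: 21 days; target: 14.
Plumbing is on every critical path, so each day cut from Plumbing cuts the finish by one (this holds down to a finish of 14).
Need 21 − 14 = 7 days off Plumbing → Plumbing becomes 1 day, finish becomes 14.

7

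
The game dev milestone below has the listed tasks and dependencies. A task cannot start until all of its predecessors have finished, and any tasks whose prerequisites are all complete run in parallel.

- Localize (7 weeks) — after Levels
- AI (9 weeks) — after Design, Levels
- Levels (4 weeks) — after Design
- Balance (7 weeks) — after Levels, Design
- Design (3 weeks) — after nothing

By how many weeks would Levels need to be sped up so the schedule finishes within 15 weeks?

Current finish: 16 weeks; target: 15.
Levels is on every critical path, so each week cut from Levels cuts the finish by one (this holds down to a finish of 13).
Need 16 − 15 = 1 week off Levels → Levels becomes 3 weeks, finish becomes 15.

1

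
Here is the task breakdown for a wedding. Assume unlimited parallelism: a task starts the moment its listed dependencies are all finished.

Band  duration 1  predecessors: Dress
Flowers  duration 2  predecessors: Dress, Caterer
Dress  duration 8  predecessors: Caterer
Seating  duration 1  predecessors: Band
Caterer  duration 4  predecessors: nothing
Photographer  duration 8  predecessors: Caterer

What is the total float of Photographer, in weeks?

Critical path: Caterer→Dress→Flowers = 4+8+2 = 14, so the finish is 14 weeks.
Longest path through Photographer: 12 weeks (earliest finish 12, latest finish 14).
Float = 14 − 12 = 2.

2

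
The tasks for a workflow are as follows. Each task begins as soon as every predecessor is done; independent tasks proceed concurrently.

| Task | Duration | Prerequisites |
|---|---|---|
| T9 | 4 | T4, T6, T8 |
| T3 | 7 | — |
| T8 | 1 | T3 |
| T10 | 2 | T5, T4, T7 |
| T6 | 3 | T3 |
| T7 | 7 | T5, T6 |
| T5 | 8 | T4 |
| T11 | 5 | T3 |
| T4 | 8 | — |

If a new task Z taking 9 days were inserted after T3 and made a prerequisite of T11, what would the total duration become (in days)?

25

Originally the plan takes 25 days.
With Z inserted, T11 now waits for max(T3, Z).
New critical path: T4→T5→T7→T10 = 8+8+7+2 = 25 ⇒ 25 days.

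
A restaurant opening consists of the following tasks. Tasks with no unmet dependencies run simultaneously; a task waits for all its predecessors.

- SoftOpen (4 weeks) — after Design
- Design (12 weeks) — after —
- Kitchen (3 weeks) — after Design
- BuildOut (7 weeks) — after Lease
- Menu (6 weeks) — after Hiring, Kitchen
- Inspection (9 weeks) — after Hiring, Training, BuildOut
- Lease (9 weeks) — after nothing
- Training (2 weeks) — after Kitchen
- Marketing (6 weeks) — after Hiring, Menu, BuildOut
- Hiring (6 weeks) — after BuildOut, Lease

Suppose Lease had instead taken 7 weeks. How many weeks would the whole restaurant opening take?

32

Baseline: Lease→BuildOut→Hiring→Menu→Marketing = 9+7+6+6+6 = 34 → 34 weeks.
Since Lease is critical, the -2 change carries straight to that chain (now 32 weeks).
That remains the longest chain; total 32 weeks.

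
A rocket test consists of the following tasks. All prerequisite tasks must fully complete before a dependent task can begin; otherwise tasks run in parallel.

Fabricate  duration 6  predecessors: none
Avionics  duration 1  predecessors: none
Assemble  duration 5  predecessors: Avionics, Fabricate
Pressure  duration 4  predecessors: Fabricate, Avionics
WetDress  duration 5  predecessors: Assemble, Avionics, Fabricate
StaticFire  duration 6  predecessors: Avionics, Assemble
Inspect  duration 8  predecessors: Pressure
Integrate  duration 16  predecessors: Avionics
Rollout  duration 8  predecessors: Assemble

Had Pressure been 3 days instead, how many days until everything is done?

Actual critical path: Fabricate→Assemble→Rollout = 6+5+8 = 19 ⇒ 19 days.
Pressure has 1 day of float (longest path through it is 18).
The critical path is still Fabricate→Assemble→Rollout; finish is now 19 days.

19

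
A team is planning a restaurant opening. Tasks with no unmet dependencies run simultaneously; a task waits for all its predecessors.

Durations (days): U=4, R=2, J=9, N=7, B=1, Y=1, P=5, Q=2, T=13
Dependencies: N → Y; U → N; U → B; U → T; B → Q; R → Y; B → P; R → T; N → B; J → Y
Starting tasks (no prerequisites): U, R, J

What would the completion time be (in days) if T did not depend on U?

Before: longest chain U→N→B→P = 4+7+1+5 = 17, finish 17.
Without U→T, T's earliest start moves from 4 to 2.
After: U→N→B→P = 4+7+1+5 = 17 → 17 days.

17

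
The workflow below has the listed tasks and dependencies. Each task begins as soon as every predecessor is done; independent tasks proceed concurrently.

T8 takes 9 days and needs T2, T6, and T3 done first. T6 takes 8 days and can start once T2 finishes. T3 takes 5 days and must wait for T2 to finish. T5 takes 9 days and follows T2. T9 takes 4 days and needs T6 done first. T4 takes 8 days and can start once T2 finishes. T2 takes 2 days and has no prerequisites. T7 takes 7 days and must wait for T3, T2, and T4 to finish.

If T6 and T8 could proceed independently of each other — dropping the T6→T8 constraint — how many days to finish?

Before: longest chain T2→T6→T8 = 2+8+9 = 19, finish 19.
Without T6→T8, T8's earliest start moves from 10 to 7.
The longest chain is now T2→T4→T7 = 2+8+7 = 17, so the plan takes 17 days.

17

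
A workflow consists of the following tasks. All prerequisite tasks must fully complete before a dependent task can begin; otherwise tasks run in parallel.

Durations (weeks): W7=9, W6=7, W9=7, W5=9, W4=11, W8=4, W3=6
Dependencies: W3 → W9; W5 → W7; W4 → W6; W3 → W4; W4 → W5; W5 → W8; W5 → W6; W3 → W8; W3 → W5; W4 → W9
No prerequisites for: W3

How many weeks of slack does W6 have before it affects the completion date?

Critical path: W3→W4→W5→W7 = 6+11+9+9 = 35, so the finish is 35 weeks.
W6 finishes as early as 33 and must finish by 35.
Float = 35 − 33 = 2.

2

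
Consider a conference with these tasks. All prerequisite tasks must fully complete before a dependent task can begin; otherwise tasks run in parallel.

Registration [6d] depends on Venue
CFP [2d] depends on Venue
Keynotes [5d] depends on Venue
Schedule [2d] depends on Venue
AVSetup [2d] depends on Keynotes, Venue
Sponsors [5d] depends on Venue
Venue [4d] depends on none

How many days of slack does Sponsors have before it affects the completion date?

The longest chain is Venue→Keynotes→AVSetup = 4+5+2 = 11; overall finish 11 days.
Sponsors finishes as early as 9 and must finish by 11.
Float = 11 − 9 = 2.

2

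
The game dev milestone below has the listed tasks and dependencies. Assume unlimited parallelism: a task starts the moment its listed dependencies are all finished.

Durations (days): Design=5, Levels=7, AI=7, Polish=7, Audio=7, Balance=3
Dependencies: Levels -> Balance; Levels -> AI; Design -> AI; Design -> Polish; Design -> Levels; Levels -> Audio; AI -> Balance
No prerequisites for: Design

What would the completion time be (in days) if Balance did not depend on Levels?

Before: longest chain Design→Levels→AI→Balance = 5+7+7+3 = 22, finish 22.
Dropping Levels→Balance doesn't change Balance's earliest start (19); another predecessor still binds.
After: Design→Levels→AI→Balance = 5+7+7+3 = 22 → 22 days.

22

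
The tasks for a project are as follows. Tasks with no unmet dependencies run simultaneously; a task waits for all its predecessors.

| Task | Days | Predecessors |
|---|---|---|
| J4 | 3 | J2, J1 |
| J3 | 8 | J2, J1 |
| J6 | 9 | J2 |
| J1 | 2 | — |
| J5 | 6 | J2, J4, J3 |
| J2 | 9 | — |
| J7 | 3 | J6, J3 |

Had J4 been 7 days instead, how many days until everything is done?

23

As given, the longest chain is J2→J3→J5 = 9+8+6 = 23, so the finish is 23 days.
The longest path through J4 is only 18 days, so J4 has float 5.
That remains the longest chain; total 23 days.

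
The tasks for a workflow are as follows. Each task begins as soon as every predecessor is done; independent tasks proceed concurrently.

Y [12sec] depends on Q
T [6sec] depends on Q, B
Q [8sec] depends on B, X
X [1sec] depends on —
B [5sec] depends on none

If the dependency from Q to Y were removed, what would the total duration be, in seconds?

19

Before: longest chain B→Q→Y = 5+8+12 = 25, finish 25.
Without Q→Y, Y's earliest start moves from 13 to 0.
After: B→Q→T = 5+8+6 = 19 → 19 seconds.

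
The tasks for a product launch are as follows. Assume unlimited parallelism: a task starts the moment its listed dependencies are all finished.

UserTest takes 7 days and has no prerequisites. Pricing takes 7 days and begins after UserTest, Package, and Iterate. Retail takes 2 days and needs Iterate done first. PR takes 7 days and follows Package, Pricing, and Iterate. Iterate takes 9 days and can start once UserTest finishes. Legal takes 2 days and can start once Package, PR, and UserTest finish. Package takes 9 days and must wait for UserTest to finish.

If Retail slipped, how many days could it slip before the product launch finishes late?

14

Critical path: UserTest→Iterate→Pricing→PR→Legal = 7+9+7+7+2 = 32, so the finish is 32 days.
Retail finishes as early as 18 and must finish by 32.
Float = 32 − 18 = 14.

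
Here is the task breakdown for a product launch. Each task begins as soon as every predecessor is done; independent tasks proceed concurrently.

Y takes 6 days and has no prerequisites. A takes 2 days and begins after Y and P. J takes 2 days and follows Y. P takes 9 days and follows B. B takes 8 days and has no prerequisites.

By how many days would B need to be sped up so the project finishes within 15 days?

Current finish: 19 days; target: 15.
B is on every critical path, so each day cut from B cuts the finish by one (this holds down to a finish of 12).
Need 19 − 15 = 4 days off B → B becomes 4 days, finish becomes 15.

4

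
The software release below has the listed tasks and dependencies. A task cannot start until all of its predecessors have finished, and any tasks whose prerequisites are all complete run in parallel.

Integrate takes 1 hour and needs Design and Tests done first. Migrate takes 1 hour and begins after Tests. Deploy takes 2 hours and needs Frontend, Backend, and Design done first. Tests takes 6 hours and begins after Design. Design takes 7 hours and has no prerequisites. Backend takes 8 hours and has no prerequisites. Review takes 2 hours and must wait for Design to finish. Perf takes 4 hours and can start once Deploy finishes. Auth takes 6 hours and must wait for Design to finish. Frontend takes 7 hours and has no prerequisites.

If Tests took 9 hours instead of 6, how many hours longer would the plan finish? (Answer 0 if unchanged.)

Critical path before the change: Design→Tests→Migrate = 7+6+1 = 14 giving 14 hours.
Tests lies on that path, so at 9 hours the path becomes 17 hours.
The critical path is still Design→Tests→Migrate; finish is now 17 hours.
Change in finish: 17 − 14 = +3 hours.

3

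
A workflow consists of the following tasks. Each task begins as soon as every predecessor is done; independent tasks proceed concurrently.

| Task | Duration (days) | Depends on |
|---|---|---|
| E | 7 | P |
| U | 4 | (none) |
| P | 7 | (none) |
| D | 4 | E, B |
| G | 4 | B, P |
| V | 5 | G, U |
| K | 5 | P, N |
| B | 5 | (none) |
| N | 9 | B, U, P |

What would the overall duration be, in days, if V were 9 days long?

21

Critical path before the change: P→N→K = 7+9+5 = 21 giving 21 days.
V is off the critical path — its longest chain is 16 days, giving 5 of slack.
The critical path is still P→N→K; finish is now 21 days.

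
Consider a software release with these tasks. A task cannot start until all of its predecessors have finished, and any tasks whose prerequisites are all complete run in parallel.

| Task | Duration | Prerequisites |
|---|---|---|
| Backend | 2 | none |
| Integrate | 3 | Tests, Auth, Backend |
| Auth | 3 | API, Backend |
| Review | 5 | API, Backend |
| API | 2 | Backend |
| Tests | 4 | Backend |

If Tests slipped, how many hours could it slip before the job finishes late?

1

Critical path: Backend→API→Auth→Integrate = 2+2+3+3 = 10, so the finish is 10 hours.
The longest chain containing Tests totals 9 hours.
So Tests can slip 7 − 6 = 1 hour.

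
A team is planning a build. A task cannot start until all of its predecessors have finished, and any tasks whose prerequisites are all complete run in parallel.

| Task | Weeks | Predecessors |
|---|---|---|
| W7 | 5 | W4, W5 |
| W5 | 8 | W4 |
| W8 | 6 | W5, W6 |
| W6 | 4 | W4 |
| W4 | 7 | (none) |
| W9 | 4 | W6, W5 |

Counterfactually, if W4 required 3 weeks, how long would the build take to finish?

Baseline: W4→W5→W8 = 7+8+6 = 21 → 21 weeks.
W4 is on the critical path; changing it to 3 makes that path 17 weeks.
No other chain overtakes it, so the finish is 17 weeks.

17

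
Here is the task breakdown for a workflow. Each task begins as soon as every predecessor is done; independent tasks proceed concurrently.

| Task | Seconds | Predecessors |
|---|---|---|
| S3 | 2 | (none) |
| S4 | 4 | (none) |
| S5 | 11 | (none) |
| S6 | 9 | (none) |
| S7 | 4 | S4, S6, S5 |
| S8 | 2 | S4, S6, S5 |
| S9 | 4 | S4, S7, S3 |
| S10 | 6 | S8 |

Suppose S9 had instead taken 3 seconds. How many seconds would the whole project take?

The binding path is S5→S7→S9 = 11+4+4 = 19; finish at 19 seconds.
S9 is on the critical path; changing it to 3 makes that path 18 seconds.
The binding chain switches to S5→S8→S10 = 11+2+6 = 19; finish 19 seconds.

19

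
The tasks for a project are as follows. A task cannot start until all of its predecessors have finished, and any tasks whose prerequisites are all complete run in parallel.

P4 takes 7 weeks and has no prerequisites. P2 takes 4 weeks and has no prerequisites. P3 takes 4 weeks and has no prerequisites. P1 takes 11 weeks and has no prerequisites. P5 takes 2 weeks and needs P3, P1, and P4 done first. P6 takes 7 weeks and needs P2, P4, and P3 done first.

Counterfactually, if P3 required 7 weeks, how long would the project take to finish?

14

The binding path is P4→P6 = 7+7 = 14; finish at 14 weeks.
P3 has 3 weeks of float (longest path through it is 11).
New critical path: P3→P6 = 7+7 = 14 ⇒ 14 weeks.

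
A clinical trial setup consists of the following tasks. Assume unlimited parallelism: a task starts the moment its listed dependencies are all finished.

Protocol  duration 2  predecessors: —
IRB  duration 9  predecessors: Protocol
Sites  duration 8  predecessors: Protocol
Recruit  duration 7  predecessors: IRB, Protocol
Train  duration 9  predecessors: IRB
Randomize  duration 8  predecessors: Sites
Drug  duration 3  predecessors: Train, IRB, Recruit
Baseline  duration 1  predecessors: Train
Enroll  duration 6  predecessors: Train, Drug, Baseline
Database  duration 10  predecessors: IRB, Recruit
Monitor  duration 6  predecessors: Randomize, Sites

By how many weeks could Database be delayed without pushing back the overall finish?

1

Critical path: Protocol→IRB→Train→Drug→Enroll = 2+9+9+3+6 = 29, so the finish is 29 weeks.
Longest path through Database: 28 weeks (earliest finish 28, latest finish 29).
Slack of Database = 19 − 18 = 1 week.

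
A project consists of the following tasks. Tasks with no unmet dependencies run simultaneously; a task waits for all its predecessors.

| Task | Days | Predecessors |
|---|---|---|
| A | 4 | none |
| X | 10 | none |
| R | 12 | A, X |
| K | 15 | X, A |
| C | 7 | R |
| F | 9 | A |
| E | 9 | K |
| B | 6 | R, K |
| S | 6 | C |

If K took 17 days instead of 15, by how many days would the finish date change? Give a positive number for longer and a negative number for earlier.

1

Critical path before the change: X→R→C→S = 10+12+7+6 = 35 giving 35 days.
K is off the critical path — its longest chain is 34 days, giving 1 of slack.
The binding chain switches to X→K→E = 10+17+9 = 36; finish 36 days.
Change in finish: 36 − 35 = +1 days.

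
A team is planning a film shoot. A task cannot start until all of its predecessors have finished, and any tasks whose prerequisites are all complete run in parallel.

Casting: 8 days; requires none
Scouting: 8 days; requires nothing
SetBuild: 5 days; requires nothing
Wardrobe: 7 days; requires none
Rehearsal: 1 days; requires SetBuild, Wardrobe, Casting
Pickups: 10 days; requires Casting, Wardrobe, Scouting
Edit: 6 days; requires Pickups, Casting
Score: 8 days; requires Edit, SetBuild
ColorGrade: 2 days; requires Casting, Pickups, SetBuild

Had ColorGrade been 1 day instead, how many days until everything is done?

Critical path before the change: Casting→Pickups→Edit→Score = 8+10+6+8 = 32 giving 32 days.
The longest path through ColorGrade is only 20 days, so ColorGrade has float 12.
The critical path is still Casting→Pickups→Edit→Score; finish is now 32 days.

32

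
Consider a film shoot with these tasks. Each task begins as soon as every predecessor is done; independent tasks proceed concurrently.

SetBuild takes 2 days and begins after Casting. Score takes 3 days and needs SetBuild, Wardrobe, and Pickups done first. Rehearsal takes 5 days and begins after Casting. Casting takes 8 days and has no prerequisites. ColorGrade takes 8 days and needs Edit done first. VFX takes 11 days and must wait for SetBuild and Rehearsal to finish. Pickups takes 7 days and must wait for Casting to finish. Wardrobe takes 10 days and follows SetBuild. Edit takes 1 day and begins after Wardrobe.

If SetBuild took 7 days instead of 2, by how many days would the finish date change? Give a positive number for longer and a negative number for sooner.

As given, the longest chain is Casting→SetBuild→Wardrobe→Edit→ColorGrade = 8+2+10+1+8 = 29, so the finish is 29 days.
Since SetBuild is critical, the +5 change carries straight to that chain (now 34 days).
The critical path is still Casting→SetBuild→Wardrobe→Edit→ColorGrade; finish is now 34 days.
Change in finish: 34 − 29 = +5 days.

5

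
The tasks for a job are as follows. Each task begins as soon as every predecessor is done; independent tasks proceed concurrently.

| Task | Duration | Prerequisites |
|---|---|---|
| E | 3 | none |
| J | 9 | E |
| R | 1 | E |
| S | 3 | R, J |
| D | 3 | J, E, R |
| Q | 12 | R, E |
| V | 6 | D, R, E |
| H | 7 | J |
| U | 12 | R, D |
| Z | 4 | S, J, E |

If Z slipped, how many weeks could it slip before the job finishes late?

Critical path: E→J→D→U = 3+9+3+12 = 27, so the finish is 27 weeks.
The longest chain containing Z totals 19 weeks.
Float = 27 − 19 = 8.

8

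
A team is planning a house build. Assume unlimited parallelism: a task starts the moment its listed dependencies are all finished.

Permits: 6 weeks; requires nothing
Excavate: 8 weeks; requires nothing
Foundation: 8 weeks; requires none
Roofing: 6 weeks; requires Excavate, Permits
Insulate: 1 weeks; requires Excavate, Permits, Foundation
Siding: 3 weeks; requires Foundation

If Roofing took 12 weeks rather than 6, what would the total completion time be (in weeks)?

20

Critical path before the change: Excavate→Roofing = 8+6 = 14 giving 14 weeks.
Since Roofing is critical, the +6 change carries straight to that chain (now 20 weeks).
No other chain overtakes it, so the finish is 20 weeks.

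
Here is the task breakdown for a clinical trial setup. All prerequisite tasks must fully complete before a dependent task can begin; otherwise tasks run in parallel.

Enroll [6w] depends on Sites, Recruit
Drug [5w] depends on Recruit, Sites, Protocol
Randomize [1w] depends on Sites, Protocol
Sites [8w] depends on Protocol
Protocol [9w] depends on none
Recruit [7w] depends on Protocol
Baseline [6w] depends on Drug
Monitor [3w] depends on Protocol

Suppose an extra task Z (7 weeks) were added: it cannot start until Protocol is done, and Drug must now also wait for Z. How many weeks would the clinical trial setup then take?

Originally the clinical trial setup takes 28 weeks.
With Z inserted, Drug now waits for max(Recruit, Sites, Protocol, Z).
New critical path: Protocol→Sites→Drug→Baseline = 9+8+5+6 = 28 ⇒ 28 weeks.

28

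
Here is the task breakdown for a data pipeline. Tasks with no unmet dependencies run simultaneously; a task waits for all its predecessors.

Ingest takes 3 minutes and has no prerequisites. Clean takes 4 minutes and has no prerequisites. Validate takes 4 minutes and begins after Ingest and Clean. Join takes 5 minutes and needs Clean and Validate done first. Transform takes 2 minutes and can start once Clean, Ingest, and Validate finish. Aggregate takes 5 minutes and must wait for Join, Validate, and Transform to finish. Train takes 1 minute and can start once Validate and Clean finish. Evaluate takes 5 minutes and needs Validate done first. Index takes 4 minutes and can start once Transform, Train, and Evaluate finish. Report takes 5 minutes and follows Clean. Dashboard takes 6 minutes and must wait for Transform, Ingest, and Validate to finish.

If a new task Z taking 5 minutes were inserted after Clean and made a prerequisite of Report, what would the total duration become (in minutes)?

18

Originally the job takes 18 minutes.
With Z inserted, Report now waits for max(Clean, Z).
New critical path: Clean→Validate→Join→Aggregate = 4+4+5+5 = 18 ⇒ 18 minutes.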